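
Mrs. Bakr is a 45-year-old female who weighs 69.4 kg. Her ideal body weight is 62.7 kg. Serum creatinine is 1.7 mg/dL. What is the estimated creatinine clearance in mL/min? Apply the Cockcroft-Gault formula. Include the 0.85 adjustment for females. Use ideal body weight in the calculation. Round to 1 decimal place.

41.4 mL/min

CrCl = (140 − 45) × 62.7 / (72 × 1.7) × 0.85 = 5956.5 / 122.40 × 0.85 ≈ 41.4 mL/min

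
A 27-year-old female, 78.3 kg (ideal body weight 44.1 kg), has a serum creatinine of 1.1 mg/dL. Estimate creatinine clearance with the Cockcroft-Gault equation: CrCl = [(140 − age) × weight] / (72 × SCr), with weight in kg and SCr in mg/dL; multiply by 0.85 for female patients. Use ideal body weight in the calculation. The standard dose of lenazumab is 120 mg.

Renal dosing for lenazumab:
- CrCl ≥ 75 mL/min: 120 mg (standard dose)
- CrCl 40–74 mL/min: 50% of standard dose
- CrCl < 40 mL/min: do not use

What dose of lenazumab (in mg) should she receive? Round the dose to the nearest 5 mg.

60 mg

CrCl = (140 − 27) × 44.1 / (72 × 1.1) × 0.85 = 4983.3 / 79.20 × 0.85 ≈ 53.5 mL/min
CrCl ≈ 53 mL/min → bracket 40–74 mL/min.
50% of 120 mg = 60 mg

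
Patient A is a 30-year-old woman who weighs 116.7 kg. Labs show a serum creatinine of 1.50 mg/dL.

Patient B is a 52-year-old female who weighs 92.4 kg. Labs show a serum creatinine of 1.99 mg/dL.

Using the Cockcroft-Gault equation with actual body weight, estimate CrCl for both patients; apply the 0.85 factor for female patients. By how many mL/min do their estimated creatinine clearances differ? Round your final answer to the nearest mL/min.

53 mL/min

Patient A: CrCl = (140 − 30) × 116.7 / (72 × 1.5) × 0.85 = 12837.0 / 108.00 × 0.85 ≈ 101.0 mL/min
Patient B: CrCl = (140 − 52) × 92.4 / (72 × 1.99) × 0.85 = 8131.2 / 143.28 × 0.85 ≈ 48.2 mL/min
|101.0 − 48.2| = 52.8 mL/min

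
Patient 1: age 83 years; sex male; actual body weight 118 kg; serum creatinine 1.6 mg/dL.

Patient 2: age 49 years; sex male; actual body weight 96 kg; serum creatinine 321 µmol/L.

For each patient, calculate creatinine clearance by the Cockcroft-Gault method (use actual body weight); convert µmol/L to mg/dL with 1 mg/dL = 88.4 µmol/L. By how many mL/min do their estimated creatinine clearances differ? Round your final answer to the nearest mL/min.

Patient 1: CrCl = (140 − 83) × 118 / (72 × 1.6) = 6726.0 / 115.20 ≈ 58.4 mL/min
Patient 2: SCr = 321 / 88.4 = 3.631 mg/dL
Patient 2: CrCl = (140 − 49) × 96 / (72 × 3.631) = 8736.0 / 261.43 ≈ 33.4 mL/min
|58.4 − 33.4| = 25.0 mL/min

25 mL/min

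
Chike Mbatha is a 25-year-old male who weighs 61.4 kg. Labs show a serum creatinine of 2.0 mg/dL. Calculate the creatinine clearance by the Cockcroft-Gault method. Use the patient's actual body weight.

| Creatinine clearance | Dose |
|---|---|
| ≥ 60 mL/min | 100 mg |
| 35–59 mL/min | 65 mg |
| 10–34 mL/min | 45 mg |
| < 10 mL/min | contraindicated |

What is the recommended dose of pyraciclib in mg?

65 mg

CrCl = (140 − 25) × 61.4 / (72 × 2) = 7061.0 / 144.00 ≈ 49.0 mL/min
CrCl ≈ 49 mL/min → bracket 35–59 mL/min.
Dose for this bracket: 65 mg.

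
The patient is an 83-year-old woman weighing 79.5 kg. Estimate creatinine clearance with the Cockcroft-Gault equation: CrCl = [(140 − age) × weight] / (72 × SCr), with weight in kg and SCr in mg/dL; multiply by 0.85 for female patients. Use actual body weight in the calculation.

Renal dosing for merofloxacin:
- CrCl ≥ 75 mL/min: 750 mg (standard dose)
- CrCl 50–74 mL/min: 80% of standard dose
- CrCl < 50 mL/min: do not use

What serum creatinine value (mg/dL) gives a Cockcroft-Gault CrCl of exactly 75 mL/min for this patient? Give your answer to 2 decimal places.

0.71 mg/dL

Standard dose requires CrCl ≥ 75 mL/min.
Set (140 − 83) × 79.5 × 0.85 / (72 × SCr) = 75
SCr = (140 − 83) × 79.5 × 0.85 / (72 × 75) = 0.713 mg/dL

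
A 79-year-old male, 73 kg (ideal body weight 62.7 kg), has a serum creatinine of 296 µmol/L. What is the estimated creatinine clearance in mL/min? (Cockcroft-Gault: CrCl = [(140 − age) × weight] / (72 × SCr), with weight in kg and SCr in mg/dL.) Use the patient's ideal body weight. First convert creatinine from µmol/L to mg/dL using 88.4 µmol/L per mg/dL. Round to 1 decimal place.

SCr = 296 / 88.4 = 3.348 mg/dL
CrCl = (140 − 79) × 62.7 / (72 × 3.348) = 3824.7 / 241.06 ≈ 15.9 mL/min

15.9 mL/min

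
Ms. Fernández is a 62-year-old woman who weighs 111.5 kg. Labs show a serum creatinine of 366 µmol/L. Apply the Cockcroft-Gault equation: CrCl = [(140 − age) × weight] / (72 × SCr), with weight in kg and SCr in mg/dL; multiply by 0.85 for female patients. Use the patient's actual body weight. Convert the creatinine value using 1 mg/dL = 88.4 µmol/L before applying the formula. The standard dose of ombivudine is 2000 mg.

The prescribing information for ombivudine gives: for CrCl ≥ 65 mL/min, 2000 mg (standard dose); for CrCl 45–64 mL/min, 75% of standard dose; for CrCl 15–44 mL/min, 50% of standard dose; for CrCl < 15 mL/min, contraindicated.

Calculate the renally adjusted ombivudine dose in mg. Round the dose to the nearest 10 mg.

SCr = 366 / 88.4 = 4.14 mg/dL
CrCl = (140 − 62) × 111.5 / (72 × 4.14) × 0.85 = 8697.0 / 298.08 × 0.85 ≈ 24.8 mL/min
CrCl ≈ 25 mL/min → bracket 15–44 mL/min.
50% of 2000 mg = 1000 mg

1000 mg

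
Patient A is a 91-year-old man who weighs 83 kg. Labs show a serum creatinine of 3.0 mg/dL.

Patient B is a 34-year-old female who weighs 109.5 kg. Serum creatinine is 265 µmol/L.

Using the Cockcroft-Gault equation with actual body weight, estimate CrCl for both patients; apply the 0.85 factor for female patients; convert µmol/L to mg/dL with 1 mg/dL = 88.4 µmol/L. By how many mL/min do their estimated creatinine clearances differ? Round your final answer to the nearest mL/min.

27 mL/min

Patient A: CrCl = (140 − 91) × 83 / (72 × 3) = 4067.0 / 216.00 ≈ 18.8 mL/min
Patient B: SCr = 265 / 88.4 = 2.998 mg/dL
Patient B: CrCl = (140 − 34) × 109.5 / (72 × 2.998) × 0.85 = 11607.0 / 215.86 × 0.85 ≈ 45.7 mL/min
|18.8 − 45.7| = 26.9 mL/min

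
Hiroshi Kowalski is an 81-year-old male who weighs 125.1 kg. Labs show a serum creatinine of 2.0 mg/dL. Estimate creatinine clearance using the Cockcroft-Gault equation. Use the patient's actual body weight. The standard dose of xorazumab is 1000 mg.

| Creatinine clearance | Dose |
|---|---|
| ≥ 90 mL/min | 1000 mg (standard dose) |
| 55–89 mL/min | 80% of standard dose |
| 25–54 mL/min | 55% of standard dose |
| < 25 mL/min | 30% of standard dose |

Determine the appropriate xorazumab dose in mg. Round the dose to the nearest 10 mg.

CrCl = (140 − 81) × 125.1 / (72 × 2) = 7380.9 / 144.00 ≈ 51.3 mL/min
CrCl ≈ 51 mL/min → bracket 25–54 mL/min.
55% of 1000 mg = 550 mg

550 mg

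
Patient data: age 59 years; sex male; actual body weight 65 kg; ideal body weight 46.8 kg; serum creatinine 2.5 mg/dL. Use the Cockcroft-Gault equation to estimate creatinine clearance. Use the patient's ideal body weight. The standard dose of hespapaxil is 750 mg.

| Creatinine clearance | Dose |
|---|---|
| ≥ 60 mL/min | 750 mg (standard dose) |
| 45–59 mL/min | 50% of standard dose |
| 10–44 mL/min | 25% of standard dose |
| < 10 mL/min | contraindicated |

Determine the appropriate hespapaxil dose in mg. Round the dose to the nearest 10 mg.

CrCl = (140 − 59) × 46.8 / (72 × 2.5) = 3790.8 / 180.00 ≈ 21.1 mL/min
CrCl ≈ 21 mL/min → bracket 10–44 mL/min.
25% of 750 mg = 187.5 mg → 190 mg

190 mg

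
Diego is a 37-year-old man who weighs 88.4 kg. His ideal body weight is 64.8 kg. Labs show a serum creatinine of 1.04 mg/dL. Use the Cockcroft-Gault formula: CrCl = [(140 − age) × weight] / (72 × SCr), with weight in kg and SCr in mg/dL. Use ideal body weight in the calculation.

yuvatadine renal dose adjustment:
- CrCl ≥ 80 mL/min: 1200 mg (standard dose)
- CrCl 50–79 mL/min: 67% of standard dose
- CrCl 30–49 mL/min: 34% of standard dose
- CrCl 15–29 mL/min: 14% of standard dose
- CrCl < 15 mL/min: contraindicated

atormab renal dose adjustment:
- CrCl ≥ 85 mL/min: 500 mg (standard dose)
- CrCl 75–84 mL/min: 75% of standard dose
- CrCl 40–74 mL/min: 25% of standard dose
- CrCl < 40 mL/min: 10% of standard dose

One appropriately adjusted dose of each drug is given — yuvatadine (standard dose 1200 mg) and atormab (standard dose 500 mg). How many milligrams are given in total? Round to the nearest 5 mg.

CrCl = (140 − 37) × 64.8 / (72 × 1.04) = 6674.4 / 74.88 ≈ 89.1 mL/min
CrCl ≈ 89 mL/min.
yuvatadine: ≥ 80 mL/min → 100% of 1200 mg = 1200 mg.
atormab: ≥ 85 mL/min → 100% of 500 mg = 500 mg.
Total = 1200 + 500 = 1700 mg.

1700 mg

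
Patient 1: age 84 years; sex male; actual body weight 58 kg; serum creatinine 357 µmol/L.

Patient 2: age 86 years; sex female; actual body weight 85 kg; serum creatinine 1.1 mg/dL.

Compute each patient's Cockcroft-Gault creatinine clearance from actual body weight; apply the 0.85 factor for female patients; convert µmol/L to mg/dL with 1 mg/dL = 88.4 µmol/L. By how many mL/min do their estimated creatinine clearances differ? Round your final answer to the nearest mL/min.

Patient 1: SCr = 357 / 88.4 = 4.038 mg/dL
Patient 1: CrCl = (140 − 84) × 58 / (72 × 4.038) = 3248.0 / 290.74 ≈ 11.2 mL/min
Patient 2: CrCl = (140 − 86) × 85 / (72 × 1.1) × 0.85 = 4590.0 / 79.20 × 0.85 ≈ 49.3 mL/min
|11.2 − 49.3| = 38.1 mL/min

38 mL/min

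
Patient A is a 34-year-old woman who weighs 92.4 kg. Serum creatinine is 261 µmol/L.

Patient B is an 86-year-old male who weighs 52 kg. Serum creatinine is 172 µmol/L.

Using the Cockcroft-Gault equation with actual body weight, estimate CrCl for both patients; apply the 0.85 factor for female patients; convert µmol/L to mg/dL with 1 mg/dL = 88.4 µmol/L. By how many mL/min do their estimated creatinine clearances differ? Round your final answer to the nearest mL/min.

Patient A: SCr = 261 / 88.4 = 2.952 mg/dL
Patient A: CrCl = (140 − 34) × 92.4 / (72 × 2.952) × 0.85 = 9794.4 / 212.54 × 0.85 ≈ 39.2 mL/min
Patient B: SCr = 172 / 88.4 = 1.946 mg/dL
Patient B: CrCl = (140 − 86) × 52 / (72 × 1.946) = 2808.0 / 140.11 ≈ 20.0 mL/min
|39.2 − 20.0| = 19.2 mL/min

19 mL/min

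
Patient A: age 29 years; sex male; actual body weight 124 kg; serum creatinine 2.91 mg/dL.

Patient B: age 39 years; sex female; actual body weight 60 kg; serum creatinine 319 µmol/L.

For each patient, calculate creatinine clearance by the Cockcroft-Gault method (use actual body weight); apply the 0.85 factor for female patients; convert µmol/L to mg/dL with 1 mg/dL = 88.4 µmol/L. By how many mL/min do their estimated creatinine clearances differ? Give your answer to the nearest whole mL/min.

Patient A: CrCl = (140 − 29) × 124 / (72 × 2.91) = 13764.0 / 209.52 ≈ 65.7 mL/min
Patient B: SCr = 319 / 88.4 = 3.609 mg/dL
Patient B: CrCl = (140 − 39) × 60 / (72 × 3.609) × 0.85 = 6060.0 / 259.85 × 0.85 ≈ 19.8 mL/min
|65.7 − 19.8| = 45.9 mL/min

46 mL/min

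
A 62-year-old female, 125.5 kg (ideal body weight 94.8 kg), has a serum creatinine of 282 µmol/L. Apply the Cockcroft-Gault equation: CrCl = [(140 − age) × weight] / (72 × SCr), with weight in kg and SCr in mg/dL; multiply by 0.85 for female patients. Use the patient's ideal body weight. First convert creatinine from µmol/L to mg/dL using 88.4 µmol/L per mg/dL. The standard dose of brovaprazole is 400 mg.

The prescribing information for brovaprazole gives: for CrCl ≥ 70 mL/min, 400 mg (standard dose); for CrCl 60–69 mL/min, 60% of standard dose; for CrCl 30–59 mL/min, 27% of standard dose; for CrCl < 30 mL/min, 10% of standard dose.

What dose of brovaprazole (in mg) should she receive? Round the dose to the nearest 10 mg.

SCr = 282 / 88.4 = 3.19 mg/dL
CrCl = (140 − 62) × 94.8 / (72 × 3.19) × 0.85 = 7394.4 / 229.68 × 0.85 ≈ 27.4 mL/min
CrCl ≈ 27 mL/min → bracket < 30 mL/min.
10% of 400 mg = 40 mg

40 mg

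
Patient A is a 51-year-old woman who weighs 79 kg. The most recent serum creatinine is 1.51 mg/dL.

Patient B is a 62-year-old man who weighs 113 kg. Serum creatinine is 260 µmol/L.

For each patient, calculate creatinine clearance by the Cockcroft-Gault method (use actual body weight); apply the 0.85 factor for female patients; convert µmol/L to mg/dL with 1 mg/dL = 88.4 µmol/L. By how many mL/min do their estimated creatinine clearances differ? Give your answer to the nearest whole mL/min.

Patient A: CrCl = (140 − 51) × 79 / (72 × 1.51) × 0.85 = 7031.0 / 108.72 × 0.85 ≈ 55.0 mL/min
Patient B: SCr = 260 / 88.4 = 2.941 mg/dL
Patient B: CrCl = (140 − 62) × 113 / (72 × 2.941) = 8814.0 / 211.75 ≈ 41.6 mL/min
|55.0 − 41.6| = 13.4 mL/min

13 mL/min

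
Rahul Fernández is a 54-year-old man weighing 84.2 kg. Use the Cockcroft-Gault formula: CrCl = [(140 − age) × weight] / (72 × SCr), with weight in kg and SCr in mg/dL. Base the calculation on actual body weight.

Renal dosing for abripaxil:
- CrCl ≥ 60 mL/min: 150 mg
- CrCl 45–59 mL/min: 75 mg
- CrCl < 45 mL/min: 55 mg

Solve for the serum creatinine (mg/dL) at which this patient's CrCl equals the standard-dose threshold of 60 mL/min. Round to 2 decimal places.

Standard dose requires CrCl ≥ 60 mL/min.
Set (140 − 54) × 84.2 / (72 × SCr) = 60
SCr = (140 − 54) × 84.2 / (72 × 60) = 1.676 mg/dL

1.68 mg/dL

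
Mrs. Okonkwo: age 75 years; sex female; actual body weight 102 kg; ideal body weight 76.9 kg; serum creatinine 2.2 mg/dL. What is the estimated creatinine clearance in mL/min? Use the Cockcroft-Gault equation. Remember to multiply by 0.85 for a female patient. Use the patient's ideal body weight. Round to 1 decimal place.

CrCl = (140 − 75) × 76.9 / (72 × 2.2) × 0.85 = 4998.5 / 158.40 × 0.85 ≈ 26.8 mL/min

26.8 mL/min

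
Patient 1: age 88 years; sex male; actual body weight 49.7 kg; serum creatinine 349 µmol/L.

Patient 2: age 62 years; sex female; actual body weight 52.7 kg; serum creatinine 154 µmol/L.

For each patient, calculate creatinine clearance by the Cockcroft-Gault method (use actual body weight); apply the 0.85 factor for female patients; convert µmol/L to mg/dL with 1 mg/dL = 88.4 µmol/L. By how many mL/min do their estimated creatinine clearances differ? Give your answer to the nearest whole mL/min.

Patient 1: SCr = 349 / 88.4 = 3.948 mg/dL
Patient 1: CrCl = (140 − 88) × 49.7 / (72 × 3.948) = 2584.4 / 284.26 ≈ 9.1 mL/min
Patient 2: SCr = 154 / 88.4 = 1.742 mg/dL
Patient 2: CrCl = (140 − 62) × 52.7 / (72 × 1.742) × 0.85 = 4110.6 / 125.42 × 0.85 ≈ 27.9 mL/min
|9.1 − 27.9| = 18.8 mL/min

19 mL/min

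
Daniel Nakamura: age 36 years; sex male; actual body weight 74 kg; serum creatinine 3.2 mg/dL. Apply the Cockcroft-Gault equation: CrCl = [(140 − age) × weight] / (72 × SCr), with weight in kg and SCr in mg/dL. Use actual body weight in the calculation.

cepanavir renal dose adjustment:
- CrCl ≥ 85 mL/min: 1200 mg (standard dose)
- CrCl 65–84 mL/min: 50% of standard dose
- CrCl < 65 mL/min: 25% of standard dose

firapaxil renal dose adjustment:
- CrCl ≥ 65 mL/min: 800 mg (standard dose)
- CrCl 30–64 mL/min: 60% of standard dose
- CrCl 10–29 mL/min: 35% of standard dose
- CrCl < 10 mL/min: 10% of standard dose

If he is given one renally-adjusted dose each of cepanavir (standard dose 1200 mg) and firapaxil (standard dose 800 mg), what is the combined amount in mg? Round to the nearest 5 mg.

780 mg

CrCl = (140 − 36) × 74 / (72 × 3.2) = 7696.0 / 230.40 ≈ 33.4 mL/min
CrCl ≈ 33 mL/min.
cepanavir: < 65 mL/min → 25% of 1200 mg = 300 mg.
firapaxil: 30–64 mL/min → 60% of 800 mg = 480 mg.
Total = 300 + 480 = 780 mg.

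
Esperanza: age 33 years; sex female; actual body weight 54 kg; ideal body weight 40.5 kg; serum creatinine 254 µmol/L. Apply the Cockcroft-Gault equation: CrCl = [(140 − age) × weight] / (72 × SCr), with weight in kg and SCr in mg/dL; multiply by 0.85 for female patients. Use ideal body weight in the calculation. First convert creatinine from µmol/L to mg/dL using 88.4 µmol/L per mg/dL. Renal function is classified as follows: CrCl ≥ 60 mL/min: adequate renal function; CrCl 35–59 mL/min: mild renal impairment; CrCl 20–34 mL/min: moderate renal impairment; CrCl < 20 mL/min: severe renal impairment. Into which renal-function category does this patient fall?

SCr = 254 / 88.4 = 2.873 mg/dL
CrCl = (140 − 33) × 40.5 / (72 × 2.873) × 0.85 = 4333.5 / 206.86 × 0.85 ≈ 17.8 mL/min
18 mL/min falls in the 'severe renal impairment' range.

severe renal impairment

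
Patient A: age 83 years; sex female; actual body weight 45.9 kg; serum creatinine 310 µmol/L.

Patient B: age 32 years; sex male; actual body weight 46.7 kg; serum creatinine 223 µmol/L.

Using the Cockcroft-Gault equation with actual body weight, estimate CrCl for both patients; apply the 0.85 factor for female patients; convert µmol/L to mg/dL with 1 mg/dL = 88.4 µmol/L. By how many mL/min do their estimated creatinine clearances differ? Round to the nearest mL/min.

19 mL/min

Patient A: SCr = 310 / 88.4 = 3.507 mg/dL
Patient A: CrCl = (140 − 83) × 45.9 / (72 × 3.507) × 0.85 = 2616.3 / 252.50 × 0.85 ≈ 8.8 mL/min
Patient B: SCr = 223 / 88.4 = 2.523 mg/dL
Patient B: CrCl = (140 − 32) × 46.7 / (72 × 2.523) = 5043.6 / 181.66 ≈ 27.8 mL/min
|8.8 − 27.8| = 19.0 mL/min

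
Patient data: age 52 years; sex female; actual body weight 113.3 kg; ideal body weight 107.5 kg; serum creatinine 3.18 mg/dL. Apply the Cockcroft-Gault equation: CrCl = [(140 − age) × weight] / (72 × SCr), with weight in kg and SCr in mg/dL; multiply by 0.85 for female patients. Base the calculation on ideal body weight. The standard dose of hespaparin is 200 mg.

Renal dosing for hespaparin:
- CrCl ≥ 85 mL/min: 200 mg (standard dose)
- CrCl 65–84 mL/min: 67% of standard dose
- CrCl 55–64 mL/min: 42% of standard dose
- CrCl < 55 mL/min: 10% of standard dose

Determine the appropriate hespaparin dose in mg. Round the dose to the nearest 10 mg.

CrCl = (140 − 52) × 107.5 / (72 × 3.18) × 0.85 = 9460.0 / 228.96 × 0.85 ≈ 35.1 mL/min
CrCl ≈ 35 mL/min → bracket < 55 mL/min.
10% of 200 mg = 20 mg

20 mg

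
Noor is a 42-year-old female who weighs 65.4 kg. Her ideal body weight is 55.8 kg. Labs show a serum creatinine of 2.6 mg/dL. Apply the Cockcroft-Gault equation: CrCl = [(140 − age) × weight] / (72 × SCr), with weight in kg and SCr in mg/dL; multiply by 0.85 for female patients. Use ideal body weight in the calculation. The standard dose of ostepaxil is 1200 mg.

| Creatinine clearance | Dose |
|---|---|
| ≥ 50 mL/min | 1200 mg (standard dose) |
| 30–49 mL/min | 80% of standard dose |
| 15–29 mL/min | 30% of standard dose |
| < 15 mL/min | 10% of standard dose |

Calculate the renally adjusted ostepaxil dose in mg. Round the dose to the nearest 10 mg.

360 mg

CrCl = (140 − 42) × 55.8 / (72 × 2.6) × 0.85 = 5468.4 / 187.20 × 0.85 ≈ 24.8 mL/min
CrCl ≈ 25 mL/min → bracket 15–29 mL/min.
30% of 1200 mg = 360 mg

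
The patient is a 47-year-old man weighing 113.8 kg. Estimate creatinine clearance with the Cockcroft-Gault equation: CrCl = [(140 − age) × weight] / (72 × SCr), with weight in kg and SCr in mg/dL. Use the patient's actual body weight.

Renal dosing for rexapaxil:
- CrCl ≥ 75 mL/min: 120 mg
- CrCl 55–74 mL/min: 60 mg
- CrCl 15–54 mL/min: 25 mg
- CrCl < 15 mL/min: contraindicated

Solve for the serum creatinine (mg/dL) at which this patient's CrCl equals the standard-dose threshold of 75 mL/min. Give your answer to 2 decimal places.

1.96 mg/dL

Standard dose requires CrCl ≥ 75 mL/min.
Set (140 − 47) × 113.8 / (72 × SCr) = 75
SCr = (140 − 47) × 113.8 / (72 × 75) = 1.960 mg/dL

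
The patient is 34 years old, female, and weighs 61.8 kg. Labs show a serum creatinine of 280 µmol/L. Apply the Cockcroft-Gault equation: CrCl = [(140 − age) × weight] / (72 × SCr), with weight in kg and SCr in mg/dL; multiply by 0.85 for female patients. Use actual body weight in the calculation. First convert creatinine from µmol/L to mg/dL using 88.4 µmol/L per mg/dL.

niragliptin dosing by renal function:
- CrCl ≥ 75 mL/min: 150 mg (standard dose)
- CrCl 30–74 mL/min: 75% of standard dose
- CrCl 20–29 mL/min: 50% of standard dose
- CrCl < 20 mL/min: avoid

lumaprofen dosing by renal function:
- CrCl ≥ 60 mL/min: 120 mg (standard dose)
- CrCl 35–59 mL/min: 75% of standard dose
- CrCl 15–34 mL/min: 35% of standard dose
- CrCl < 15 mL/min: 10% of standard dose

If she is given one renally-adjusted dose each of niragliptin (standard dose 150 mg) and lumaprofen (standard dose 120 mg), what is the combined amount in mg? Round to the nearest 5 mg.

115 mg

SCr = 280 / 88.4 = 3.167 mg/dL
CrCl = (140 − 34) × 61.8 / (72 × 3.167) × 0.85 = 6550.8 / 228.02 × 0.85 ≈ 24.4 mL/min
CrCl ≈ 24 mL/min.
niragliptin: 20–29 mL/min → 50% of 150 mg = 75 mg.
lumaprofen: 15–34 mL/min → 35% of 120 mg = 42 mg.
Total = 75 + 42 = 117 mg.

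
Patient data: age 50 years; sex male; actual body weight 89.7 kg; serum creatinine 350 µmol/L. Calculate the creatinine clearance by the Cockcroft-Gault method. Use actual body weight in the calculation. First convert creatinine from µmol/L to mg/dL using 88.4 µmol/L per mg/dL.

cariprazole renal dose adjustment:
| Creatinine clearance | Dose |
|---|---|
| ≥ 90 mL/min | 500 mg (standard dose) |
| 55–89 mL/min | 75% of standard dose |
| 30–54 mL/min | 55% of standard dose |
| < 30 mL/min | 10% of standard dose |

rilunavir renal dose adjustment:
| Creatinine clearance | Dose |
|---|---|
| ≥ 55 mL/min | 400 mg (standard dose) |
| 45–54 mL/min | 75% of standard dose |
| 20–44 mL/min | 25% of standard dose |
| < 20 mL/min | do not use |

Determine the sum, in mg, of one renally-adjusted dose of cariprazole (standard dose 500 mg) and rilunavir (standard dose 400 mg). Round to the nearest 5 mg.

150 mg

SCr = 350 / 88.4 = 3.959 mg/dL
CrCl = (140 − 50) × 89.7 / (72 × 3.959) = 8073.0 / 285.05 ≈ 28.3 mL/min
CrCl ≈ 28 mL/min.
cariprazole: < 30 mL/min → 10% of 500 mg = 50 mg.
rilunavir: 20–44 mL/min → 25% of 400 mg = 100 mg.
Total = 50 + 100 = 150 mg.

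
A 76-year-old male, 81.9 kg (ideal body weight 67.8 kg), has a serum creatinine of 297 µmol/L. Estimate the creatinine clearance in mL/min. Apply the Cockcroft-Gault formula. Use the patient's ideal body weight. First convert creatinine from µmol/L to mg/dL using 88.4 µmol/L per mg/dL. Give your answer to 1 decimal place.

17.9 mL/min

SCr = 297 / 88.4 = 3.36 mg/dL
CrCl = (140 − 76) × 67.8 / (72 × 3.36) = 4339.2 / 241.92 ≈ 17.9 mL/min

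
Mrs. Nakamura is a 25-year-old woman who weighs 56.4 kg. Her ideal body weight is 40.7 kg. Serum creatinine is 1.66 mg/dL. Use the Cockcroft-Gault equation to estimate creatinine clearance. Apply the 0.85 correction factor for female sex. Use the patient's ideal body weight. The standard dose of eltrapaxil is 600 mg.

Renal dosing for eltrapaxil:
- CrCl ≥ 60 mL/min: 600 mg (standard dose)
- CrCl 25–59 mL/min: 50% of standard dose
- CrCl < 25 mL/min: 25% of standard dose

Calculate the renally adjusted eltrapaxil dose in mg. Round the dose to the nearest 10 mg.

CrCl = (140 − 25) × 40.7 / (72 × 1.66) × 0.85 = 4680.5 / 119.52 × 0.85 ≈ 33.3 mL/min
CrCl ≈ 33 mL/min → bracket 25–59 mL/min.
50% of 600 mg = 300 mg

300 mg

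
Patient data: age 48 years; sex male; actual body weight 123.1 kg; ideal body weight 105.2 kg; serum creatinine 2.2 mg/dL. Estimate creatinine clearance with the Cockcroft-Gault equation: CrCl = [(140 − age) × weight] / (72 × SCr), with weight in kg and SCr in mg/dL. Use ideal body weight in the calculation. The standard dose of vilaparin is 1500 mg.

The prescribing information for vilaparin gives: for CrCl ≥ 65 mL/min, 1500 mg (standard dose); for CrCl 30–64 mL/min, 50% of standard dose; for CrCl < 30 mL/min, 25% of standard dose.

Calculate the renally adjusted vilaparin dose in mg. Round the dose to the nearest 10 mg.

750 mg

CrCl = (140 − 48) × 105.2 / (72 × 2.2) = 9678.4 / 158.40 ≈ 61.1 mL/min
CrCl ≈ 61 mL/min → bracket 30–64 mL/min.
50% of 1500 mg = 750 mg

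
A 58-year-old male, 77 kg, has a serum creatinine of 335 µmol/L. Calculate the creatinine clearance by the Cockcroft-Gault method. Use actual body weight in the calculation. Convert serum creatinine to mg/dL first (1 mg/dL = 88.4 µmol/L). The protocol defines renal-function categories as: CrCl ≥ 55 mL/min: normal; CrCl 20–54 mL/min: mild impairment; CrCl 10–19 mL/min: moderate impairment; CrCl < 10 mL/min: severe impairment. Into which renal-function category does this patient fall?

mild impairment

SCr = 335 / 88.4 = 3.79 mg/dL
CrCl = (140 − 58) × 77 / (72 × 3.79) = 6314.0 / 272.88 ≈ 23.1 mL/min
23 mL/min falls in the 'mild impairment' range.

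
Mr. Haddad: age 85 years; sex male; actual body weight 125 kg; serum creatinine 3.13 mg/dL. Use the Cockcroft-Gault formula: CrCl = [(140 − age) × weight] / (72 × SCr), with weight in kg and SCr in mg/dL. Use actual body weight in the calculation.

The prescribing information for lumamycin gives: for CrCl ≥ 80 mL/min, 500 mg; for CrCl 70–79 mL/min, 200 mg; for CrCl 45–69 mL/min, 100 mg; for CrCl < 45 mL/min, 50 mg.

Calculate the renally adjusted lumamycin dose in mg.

50 mg

CrCl = (140 − 85) × 125 / (72 × 3.13) = 6875.0 / 225.36 ≈ 30.5 mL/min
CrCl ≈ 31 mL/min → bracket < 45 mL/min.
Dose for this bracket: 50 mg.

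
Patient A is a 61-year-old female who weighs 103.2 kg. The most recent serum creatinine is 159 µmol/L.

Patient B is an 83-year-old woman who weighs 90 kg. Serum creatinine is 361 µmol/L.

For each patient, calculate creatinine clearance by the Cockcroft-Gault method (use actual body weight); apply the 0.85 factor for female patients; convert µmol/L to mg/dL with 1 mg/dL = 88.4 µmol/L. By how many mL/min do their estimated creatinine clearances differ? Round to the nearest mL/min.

39 mL/min

Patient A: SCr = 159 / 88.4 = 1.799 mg/dL
Patient A: CrCl = (140 − 61) × 103.2 / (72 × 1.799) × 0.85 = 8152.8 / 129.53 × 0.85 ≈ 53.5 mL/min
Patient B: SCr = 361 / 88.4 = 4.084 mg/dL
Patient B: CrCl = (140 − 83) × 90 / (72 × 4.084) × 0.85 = 5130.0 / 294.05 × 0.85 ≈ 14.8 mL/min
|53.5 − 14.8| = 38.7 mL/min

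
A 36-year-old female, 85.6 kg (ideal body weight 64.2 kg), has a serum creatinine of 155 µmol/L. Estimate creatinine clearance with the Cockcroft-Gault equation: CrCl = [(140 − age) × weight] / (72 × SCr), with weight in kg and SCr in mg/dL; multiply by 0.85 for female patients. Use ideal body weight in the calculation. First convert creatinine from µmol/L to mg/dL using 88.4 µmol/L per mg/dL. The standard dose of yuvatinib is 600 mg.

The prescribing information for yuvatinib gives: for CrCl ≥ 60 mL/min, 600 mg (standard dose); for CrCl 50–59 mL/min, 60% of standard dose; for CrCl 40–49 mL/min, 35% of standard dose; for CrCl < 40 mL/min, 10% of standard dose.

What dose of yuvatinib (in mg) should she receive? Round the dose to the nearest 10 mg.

210 mg

SCr = 155 / 88.4 = 1.753 mg/dL
CrCl = (140 − 36) × 64.2 / (72 × 1.753) × 0.85 = 6676.8 / 126.22 × 0.85 ≈ 45.0 mL/min
CrCl ≈ 45 mL/min → bracket 40–49 mL/min.
35% of 600 mg = 210 mg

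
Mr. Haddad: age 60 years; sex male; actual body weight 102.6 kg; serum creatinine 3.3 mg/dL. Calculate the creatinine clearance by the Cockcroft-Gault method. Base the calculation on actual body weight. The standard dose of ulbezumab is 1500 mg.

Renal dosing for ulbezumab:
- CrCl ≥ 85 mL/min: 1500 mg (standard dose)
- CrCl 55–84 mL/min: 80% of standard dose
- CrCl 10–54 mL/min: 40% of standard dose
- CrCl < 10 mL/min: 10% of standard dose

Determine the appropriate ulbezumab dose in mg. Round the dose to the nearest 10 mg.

600 mg

CrCl = (140 − 60) × 102.6 / (72 × 3.3) = 8208.0 / 237.60 ≈ 34.5 mL/min
CrCl ≈ 35 mL/min → bracket 10–54 mL/min.
40% of 1500 mg = 600 mg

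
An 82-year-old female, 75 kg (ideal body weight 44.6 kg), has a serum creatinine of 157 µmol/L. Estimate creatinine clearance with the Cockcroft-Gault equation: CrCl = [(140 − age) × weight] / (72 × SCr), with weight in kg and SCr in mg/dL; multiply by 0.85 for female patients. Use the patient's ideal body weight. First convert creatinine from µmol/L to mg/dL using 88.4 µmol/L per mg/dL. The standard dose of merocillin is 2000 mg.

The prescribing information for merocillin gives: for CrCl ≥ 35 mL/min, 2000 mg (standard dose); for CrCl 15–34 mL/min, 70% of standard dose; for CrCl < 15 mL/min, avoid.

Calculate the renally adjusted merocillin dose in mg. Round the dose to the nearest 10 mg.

1400 mg

SCr = 157 / 88.4 = 1.776 mg/dL
CrCl = (140 − 82) × 44.6 / (72 × 1.776) × 0.85 = 2586.8 / 127.87 × 0.85 ≈ 17.2 mL/min
CrCl ≈ 17 mL/min → bracket 15–34 mL/min.
70% of 2000 mg = 1400 mg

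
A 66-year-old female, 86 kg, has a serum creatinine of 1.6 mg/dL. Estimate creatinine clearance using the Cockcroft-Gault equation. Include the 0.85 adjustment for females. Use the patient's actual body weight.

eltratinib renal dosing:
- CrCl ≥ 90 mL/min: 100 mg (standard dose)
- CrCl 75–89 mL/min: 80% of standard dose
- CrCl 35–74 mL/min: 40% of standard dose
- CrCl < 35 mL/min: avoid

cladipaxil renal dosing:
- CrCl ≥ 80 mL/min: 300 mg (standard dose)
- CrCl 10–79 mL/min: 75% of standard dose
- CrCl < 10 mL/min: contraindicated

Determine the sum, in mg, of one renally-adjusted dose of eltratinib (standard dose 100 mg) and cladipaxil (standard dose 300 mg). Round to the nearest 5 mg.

265 mg

CrCl = (140 − 66) × 86 / (72 × 1.6) × 0.85 = 6364.0 / 115.20 × 0.85 ≈ 47.0 mL/min
CrCl ≈ 47 mL/min.
eltratinib: 35–74 mL/min → 40% of 100 mg = 40 mg.
cladipaxil: 10–79 mL/min → 75% of 300 mg = 225 mg.
Total = 40 + 225 = 265 mg.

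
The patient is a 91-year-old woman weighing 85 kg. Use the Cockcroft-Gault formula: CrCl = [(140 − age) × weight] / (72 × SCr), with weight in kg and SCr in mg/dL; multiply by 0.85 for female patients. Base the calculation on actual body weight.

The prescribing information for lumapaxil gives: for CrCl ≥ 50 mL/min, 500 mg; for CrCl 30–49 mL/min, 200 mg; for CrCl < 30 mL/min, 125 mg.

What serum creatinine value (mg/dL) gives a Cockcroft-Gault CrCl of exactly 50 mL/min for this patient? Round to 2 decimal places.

0.98 mg/dL

Standard dose requires CrCl ≥ 50 mL/min.
Set (140 − 91) × 85 × 0.85 / (72 × SCr) = 50
SCr = (140 − 91) × 85 × 0.85 / (72 × 50) = 0.983 mg/dL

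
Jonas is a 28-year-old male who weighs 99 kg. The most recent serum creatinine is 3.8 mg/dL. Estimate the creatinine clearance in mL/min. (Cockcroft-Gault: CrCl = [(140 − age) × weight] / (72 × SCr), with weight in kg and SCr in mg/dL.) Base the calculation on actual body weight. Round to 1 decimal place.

CrCl = (140 − 28) × 99 / (72 × 3.8) = 11088.0 / 273.60 ≈ 40.5 mL/min

40.5 mL/min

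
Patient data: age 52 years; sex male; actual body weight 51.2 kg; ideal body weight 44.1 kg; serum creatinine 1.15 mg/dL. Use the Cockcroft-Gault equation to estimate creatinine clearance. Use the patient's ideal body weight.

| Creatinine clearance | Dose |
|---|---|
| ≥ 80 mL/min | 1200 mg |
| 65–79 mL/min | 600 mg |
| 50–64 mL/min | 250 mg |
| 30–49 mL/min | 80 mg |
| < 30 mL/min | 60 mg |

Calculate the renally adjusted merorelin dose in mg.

CrCl = (140 − 52) × 44.1 / (72 × 1.15) = 3880.8 / 82.80 ≈ 46.9 mL/min
CrCl ≈ 47 mL/min → bracket 30–49 mL/min.
Dose for this bracket: 80 mg.

80 mg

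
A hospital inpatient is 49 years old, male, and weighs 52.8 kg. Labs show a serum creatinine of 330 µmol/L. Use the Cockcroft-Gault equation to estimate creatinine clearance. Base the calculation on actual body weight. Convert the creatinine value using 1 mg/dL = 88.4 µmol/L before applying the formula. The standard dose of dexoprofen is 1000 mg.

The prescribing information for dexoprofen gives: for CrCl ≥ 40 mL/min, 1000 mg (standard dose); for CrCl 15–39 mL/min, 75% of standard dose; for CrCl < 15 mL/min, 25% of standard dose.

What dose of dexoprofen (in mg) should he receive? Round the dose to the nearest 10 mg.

SCr = 330 / 88.4 = 3.733 mg/dL
CrCl = (140 − 49) × 52.8 / (72 × 3.733) = 4804.8 / 268.78 ≈ 17.9 mL/min
CrCl ≈ 18 mL/min → bracket 15–39 mL/min.
75% of 1000 mg = 750 mg

750 mg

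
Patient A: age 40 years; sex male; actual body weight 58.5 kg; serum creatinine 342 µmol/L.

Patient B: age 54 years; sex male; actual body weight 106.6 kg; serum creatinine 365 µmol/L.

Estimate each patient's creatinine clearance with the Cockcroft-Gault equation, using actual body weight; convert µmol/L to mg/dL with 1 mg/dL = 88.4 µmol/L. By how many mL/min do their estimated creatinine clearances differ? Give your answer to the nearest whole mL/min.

Patient A: SCr = 342 / 88.4 = 3.869 mg/dL
Patient A: CrCl = (140 − 40) × 58.5 / (72 × 3.869) = 5850.0 / 278.57 ≈ 21.0 mL/min
Patient B: SCr = 365 / 88.4 = 4.129 mg/dL
Patient B: CrCl = (140 − 54) × 106.6 / (72 × 4.129) = 9167.6 / 297.29 ≈ 30.8 mL/min
|21.0 − 30.8| = 9.8 mL/min

10 mL/min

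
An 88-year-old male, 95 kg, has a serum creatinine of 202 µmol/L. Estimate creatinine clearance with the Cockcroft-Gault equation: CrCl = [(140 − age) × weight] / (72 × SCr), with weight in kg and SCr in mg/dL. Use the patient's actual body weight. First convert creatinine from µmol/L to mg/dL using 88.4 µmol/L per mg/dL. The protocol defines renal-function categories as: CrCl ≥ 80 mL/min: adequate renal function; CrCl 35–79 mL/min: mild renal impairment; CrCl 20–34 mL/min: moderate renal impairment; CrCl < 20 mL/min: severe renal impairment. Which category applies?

SCr = 202 / 88.4 = 2.285 mg/dL
CrCl = (140 − 88) × 95 / (72 × 2.285) = 4940.0 / 164.52 ≈ 30.0 mL/min
30 mL/min falls in the 'moderate renal impairment' range.

moderate renal impairment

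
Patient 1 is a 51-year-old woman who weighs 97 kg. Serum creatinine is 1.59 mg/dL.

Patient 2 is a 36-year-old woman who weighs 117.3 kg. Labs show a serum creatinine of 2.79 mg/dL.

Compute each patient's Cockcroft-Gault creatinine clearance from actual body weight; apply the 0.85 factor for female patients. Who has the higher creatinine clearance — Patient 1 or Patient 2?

Patient 1: CrCl = (140 − 51) × 97 / (72 × 1.59) × 0.85 = 8633.0 / 114.48 × 0.85 ≈ 64.1 mL/min
Patient 2: CrCl = (140 − 36) × 117.3 / (72 × 2.79) × 0.85 = 12199.2 / 200.88 × 0.85 ≈ 51.6 mL/min
64.1 vs 51.6 mL/min → Patient 1 is higher.

Patient 1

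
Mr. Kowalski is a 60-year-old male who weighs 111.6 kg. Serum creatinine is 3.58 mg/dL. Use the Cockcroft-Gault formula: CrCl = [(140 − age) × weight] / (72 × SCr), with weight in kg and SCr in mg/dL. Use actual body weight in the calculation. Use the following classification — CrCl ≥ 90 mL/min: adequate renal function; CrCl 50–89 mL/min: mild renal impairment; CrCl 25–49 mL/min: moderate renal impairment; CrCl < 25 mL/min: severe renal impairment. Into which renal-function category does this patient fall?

CrCl = (140 − 60) × 111.6 / (72 × 3.58) = 8928.0 / 257.76 ≈ 34.6 mL/min
35 mL/min falls in the 'moderate renal impairment' range.

moderate renal impairment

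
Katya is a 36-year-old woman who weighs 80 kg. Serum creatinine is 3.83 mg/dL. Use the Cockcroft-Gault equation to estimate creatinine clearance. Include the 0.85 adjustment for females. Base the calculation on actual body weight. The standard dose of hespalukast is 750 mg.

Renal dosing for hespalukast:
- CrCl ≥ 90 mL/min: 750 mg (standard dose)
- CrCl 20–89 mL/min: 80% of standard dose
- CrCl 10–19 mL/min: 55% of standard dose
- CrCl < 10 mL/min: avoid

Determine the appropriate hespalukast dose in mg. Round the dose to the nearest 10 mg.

CrCl = (140 − 36) × 80 / (72 × 3.83) × 0.85 = 8320.0 / 275.76 × 0.85 ≈ 25.6 mL/min
CrCl ≈ 26 mL/min → bracket 20–89 mL/min.
80% of 750 mg = 600 mg

600 mg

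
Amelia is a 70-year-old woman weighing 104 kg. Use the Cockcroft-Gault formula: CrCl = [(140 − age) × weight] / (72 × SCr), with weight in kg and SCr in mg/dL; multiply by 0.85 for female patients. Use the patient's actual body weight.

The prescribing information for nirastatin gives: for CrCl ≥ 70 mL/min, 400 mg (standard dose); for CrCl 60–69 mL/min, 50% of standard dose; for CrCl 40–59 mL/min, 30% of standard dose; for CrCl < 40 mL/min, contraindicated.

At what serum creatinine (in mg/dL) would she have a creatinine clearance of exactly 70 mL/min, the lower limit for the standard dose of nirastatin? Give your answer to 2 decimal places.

1.23 mg/dL

Standard dose requires CrCl ≥ 70 mL/min.
Set (140 − 70) × 104 × 0.85 / (72 × SCr) = 70
SCr = (140 − 70) × 104 × 0.85 / (72 × 70) = 1.228 mg/dL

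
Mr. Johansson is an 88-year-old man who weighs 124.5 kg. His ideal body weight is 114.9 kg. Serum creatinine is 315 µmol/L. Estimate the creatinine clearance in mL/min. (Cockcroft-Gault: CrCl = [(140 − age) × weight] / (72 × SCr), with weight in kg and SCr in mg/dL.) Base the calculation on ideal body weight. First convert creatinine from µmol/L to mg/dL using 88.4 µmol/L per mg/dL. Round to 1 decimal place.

23.3 mL/min

SCr = 315 / 88.4 = 3.563 mg/dL
CrCl = (140 − 88) × 114.9 / (72 × 3.563) = 5974.8 / 256.54 ≈ 23.3 mL/min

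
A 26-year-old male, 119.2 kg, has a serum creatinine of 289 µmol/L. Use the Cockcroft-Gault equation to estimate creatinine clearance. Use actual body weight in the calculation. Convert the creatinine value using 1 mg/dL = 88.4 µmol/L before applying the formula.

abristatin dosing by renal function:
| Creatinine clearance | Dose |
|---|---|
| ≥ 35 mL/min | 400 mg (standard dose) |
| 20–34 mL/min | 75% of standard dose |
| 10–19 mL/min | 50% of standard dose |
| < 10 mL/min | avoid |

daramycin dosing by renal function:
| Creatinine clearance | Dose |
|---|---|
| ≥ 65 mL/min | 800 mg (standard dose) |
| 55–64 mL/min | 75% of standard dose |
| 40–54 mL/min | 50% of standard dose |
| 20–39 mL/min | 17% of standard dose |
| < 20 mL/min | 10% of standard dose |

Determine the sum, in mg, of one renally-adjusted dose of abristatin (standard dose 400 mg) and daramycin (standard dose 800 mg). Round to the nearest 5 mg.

SCr = 289 / 88.4 = 3.269 mg/dL
CrCl = (140 − 26) × 119.2 / (72 × 3.269) = 13588.8 / 235.37 ≈ 57.7 mL/min
CrCl ≈ 58 mL/min.
abristatin: ≥ 35 mL/min → 100% of 400 mg = 400 mg.
daramycin: 55–64 mL/min → 75% of 800 mg = 600 mg.
Total = 400 + 600 = 1000 mg.

1000 mg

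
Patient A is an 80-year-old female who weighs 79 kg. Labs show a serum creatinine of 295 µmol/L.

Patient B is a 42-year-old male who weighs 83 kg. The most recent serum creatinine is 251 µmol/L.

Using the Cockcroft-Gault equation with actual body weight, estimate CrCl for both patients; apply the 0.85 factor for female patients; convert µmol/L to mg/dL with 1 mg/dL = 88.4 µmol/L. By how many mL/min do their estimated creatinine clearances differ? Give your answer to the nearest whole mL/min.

Patient A: SCr = 295 / 88.4 = 3.337 mg/dL
Patient A: CrCl = (140 − 80) × 79 / (72 × 3.337) × 0.85 = 4740.0 / 240.26 × 0.85 ≈ 16.8 mL/min
Patient B: SCr = 251 / 88.4 = 2.839 mg/dL
Patient B: CrCl = (140 − 42) × 83 / (72 × 2.839) = 8134.0 / 204.41 ≈ 39.8 mL/min
|16.8 − 39.8| = 23.0 mL/min

23 mL/min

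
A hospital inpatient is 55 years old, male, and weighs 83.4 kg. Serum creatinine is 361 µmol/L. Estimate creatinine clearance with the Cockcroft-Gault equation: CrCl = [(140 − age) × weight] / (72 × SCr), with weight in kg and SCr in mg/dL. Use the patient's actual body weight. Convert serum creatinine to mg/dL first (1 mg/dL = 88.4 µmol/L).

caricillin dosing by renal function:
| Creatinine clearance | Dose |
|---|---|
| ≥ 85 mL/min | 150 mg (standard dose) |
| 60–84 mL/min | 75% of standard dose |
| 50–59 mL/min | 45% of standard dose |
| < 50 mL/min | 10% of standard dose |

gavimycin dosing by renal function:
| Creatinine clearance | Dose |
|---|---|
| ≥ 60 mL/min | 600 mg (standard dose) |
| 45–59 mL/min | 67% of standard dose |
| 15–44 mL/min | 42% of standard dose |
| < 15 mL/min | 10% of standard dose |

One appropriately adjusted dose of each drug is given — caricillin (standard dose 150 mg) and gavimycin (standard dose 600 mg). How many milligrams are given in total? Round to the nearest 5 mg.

SCr = 361 / 88.4 = 4.084 mg/dL
CrCl = (140 − 55) × 83.4 / (72 × 4.084) = 7089.0 / 294.05 ≈ 24.1 mL/min
CrCl ≈ 24 mL/min.
caricillin: < 50 mL/min → 10% of 150 mg = 15 mg.
gavimycin: 15–44 mL/min → 42% of 600 mg = 252 mg.
Total = 15 + 252 = 267 mg.

265 mg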